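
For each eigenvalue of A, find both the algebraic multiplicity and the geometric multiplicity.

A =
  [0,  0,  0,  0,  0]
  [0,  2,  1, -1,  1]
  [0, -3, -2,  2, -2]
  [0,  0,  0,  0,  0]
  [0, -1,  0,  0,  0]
λ = 0: alg = 5, geom = 3

Step 1 — factor the characteristic polynomial to read off the algebraic multiplicities:
  χ_A(x) = x^5

Step 2 — compute geometric multiplicities via the rank-nullity identity g(λ) = n − rank(A − λI):
  rank(A − (0)·I) = 2, so dim ker(A − (0)·I) = n − 2 = 3

Summary:
  λ = 0: algebraic multiplicity = 5, geometric multiplicity = 3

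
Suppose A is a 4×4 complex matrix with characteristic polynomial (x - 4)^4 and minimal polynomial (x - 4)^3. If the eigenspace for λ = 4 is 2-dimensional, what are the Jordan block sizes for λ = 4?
Block sizes for λ = 4: [3, 1]

Step 1 — from the characteristic polynomial, algebraic multiplicity of λ = 4 is 4. From dim ker(A − (4)·I) = 2, there are exactly 2 Jordan blocks for λ = 4.
Step 2 — from the minimal polynomial, the factor (x − 4)^3 tells us the largest block for λ = 4 has size 3.
Step 3 — with total size 4, 2 blocks, and largest block 3, the block sizes (in nonincreasing order) are [3, 1].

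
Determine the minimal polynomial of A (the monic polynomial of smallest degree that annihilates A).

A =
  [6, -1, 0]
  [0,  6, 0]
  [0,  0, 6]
x^2 - 12*x + 36

The characteristic polynomial is χ_A(x) = (x - 6)^3, so the eigenvalues are known. The minimal polynomial is
  m_A(x) = Π_λ (x − λ)^{k_λ}
where k_λ is the size of the *largest* Jordan block for λ (equivalently, the smallest k with (A − λI)^k v = 0 for every generalised eigenvector v of λ).

  λ = 6: largest Jordan block has size 2, contributing (x − 6)^2

So m_A(x) = (x - 6)^2 = x^2 - 12*x + 36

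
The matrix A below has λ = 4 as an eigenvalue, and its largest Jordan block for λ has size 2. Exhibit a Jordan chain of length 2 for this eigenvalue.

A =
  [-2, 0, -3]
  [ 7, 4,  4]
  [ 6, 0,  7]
A Jordan chain for λ = 4 of length 2:
v_1 = (0, -1, 0)ᵀ
v_2 = (1, 0, -2)ᵀ

Let N = A − (4)·I. We want v_2 with N^2 v_2 = 0 but N^1 v_2 ≠ 0; then v_{j-1} := N · v_j for j = 2, …, 2.

Pick v_2 = (1, 0, -2)ᵀ.
Then v_1 = N · v_2 = (0, -1, 0)ᵀ.

Sanity check: (A − (4)·I) v_1 = (0, 0, 0)ᵀ = 0. ✓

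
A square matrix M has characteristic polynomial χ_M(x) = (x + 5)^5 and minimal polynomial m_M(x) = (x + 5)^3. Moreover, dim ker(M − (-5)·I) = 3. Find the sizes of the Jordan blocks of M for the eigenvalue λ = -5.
Block sizes for λ = -5: [3, 1, 1]

Step 1 — from the characteristic polynomial, algebraic multiplicity of λ = -5 is 5. From dim ker(M − (-5)·I) = 3, there are exactly 3 Jordan blocks for λ = -5.
Step 2 — from the minimal polynomial, the factor (x + 5)^3 tells us the largest block for λ = -5 has size 3.
Step 3 — with total size 5, 3 blocks, and largest block 3, the block sizes (in nonincreasing order) are [3, 1, 1].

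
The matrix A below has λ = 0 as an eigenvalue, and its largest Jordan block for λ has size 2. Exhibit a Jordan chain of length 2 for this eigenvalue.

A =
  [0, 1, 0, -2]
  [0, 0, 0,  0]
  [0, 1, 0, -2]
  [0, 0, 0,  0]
A Jordan chain for λ = 0 of length 2:
v_1 = (1, 0, 1, 0)ᵀ
v_2 = (0, 1, 0, 0)ᵀ

Let N = A − (0)·I. We want v_2 with N^2 v_2 = 0 but N^1 v_2 ≠ 0; then v_{j-1} := N · v_j for j = 2, …, 2.

Pick v_2 = (0, 1, 0, 0)ᵀ.
Then v_1 = N · v_2 = (1, 0, 1, 0)ᵀ.

Sanity check: (A − (0)·I) v_1 = (0, 0, 0, 0)ᵀ = 0. ✓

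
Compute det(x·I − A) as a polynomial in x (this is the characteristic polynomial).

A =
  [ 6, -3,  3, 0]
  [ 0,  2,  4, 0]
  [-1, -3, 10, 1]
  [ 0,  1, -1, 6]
x^4 - 24*x^3 + 216*x^2 - 864*x + 1296

Expanding det(x·I − A) (e.g. by cofactor expansion or by noting that A is similar to its Jordan form J, which has the same characteristic polynomial as A) gives
  χ_A(x) = x^4 - 24*x^3 + 216*x^2 - 864*x + 1296
which factors as (x - 6)^4. The eigenvalues (with algebraic multiplicities) are λ = 6 with multiplicity 4.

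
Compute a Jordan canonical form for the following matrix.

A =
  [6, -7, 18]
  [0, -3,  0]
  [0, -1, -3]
J_2(-3) ⊕ J_1(6)

The characteristic polynomial is
  det(x·I − A) = x^3 - 27*x - 54 = (x - 6)*(x + 3)^2

Eigenvalues and multiplicities (the geometric multiplicity of λ is n − rank(A − λI), which equals the number of Jordan blocks for λ):
  λ = -3: algebraic multiplicity = 2, geometric multiplicity = 1
  λ = 6: algebraic multiplicity = 1, geometric multiplicity = 1

Determining the block sizes for each eigenvalue:
  λ = -3: one block (gm = 1), so the single block has size am = 2 → block sizes [2]
  λ = 6: one block (gm = 1), so the single block has size am = 1 → block sizes [1]

Assembling the blocks gives a Jordan form
J =
  [-3,  1, 0]
  [ 0, -3, 0]
  [ 0,  0, 6]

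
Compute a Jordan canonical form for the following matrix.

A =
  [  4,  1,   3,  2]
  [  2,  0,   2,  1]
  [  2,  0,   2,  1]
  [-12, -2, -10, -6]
J_2(0) ⊕ J_2(0)

The characteristic polynomial is
  det(x·I − A) = x^4

Eigenvalues and multiplicities (the geometric multiplicity of λ is n − rank(A − λI), which equals the number of Jordan blocks for λ):
  λ = 0: algebraic multiplicity = 4, geometric multiplicity = 2

Determining the block sizes for each eigenvalue:
  λ = 0: with am = 4 and gm = 2, the partition is not yet determined (e.g. several partitions of 4 into 2 parts exist). Let N = A − (0)·I. Computing rank(N^1) = 2, rank(N^2) = 0; the number of blocks of size ≥ j is rank(N^{j−1}) − rank(N^j), giving [2, 2]. So we have 2 block(s) of size 2 → block sizes [2, 2]

Assembling the blocks gives a Jordan form
J =
  [0, 1, 0, 0]
  [0, 0, 0, 0]
  [0, 0, 0, 1]
  [0, 0, 0, 0]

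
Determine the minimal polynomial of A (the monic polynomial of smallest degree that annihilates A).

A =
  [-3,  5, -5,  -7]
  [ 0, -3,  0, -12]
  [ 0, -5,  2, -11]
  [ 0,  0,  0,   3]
x^3 - 2*x^2 - 9*x + 18

The characteristic polynomial is χ_A(x) = (x - 3)*(x - 2)*(x + 3)^2, so the eigenvalues are known. The minimal polynomial is
  m_A(x) = Π_λ (x − λ)^{k_λ}
where k_λ is the size of the *largest* Jordan block for λ (equivalently, the smallest k with (A − λI)^k v = 0 for every generalised eigenvector v of λ).

  λ = -3: largest Jordan block has size 1, contributing (x + 3)
  λ = 2: largest Jordan block has size 1, contributing (x − 2)
  λ = 3: largest Jordan block has size 1, contributing (x − 3)

So m_A(x) = (x - 3)*(x - 2)*(x + 3) = x^3 - 2*x^2 - 9*x + 18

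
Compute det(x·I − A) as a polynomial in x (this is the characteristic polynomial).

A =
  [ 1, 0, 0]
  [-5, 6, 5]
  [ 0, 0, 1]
x^3 - 8*x^2 + 13*x - 6

Expanding det(x·I − A) (e.g. by cofactor expansion or by noting that A is similar to its Jordan form J, which has the same characteristic polynomial as A) gives
  χ_A(x) = x^3 - 8*x^2 + 13*x - 6
which factors as (x - 6)*(x - 1)^2. The eigenvalues (with algebraic multiplicities) are λ = 1 with multiplicity 2, λ = 6 with multiplicity 1.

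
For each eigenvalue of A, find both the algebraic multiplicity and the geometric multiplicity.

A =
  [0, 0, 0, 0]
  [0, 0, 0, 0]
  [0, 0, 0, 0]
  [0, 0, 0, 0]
λ = 0: alg = 4, geom = 4

Step 1 — factor the characteristic polynomial to read off the algebraic multiplicities:
  χ_A(x) = x^4

Step 2 — compute geometric multiplicities via the rank-nullity identity g(λ) = n − rank(A − λI):
  rank(A − (0)·I) = 0, so dim ker(A − (0)·I) = n − 0 = 4

Summary:
  λ = 0: algebraic multiplicity = 4, geometric multiplicity = 4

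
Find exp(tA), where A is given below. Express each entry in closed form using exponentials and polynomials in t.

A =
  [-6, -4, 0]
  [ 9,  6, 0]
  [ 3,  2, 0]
e^{tA} =
  [1 - 6*t, -4*t, 0]
  [9*t, 6*t + 1, 0]
  [3*t, 2*t, 1]

Strategy: write A = P · J · P⁻¹ where J is a Jordan canonical form, so e^{tA} = P · e^{tJ} · P⁻¹, and e^{tJ} can be computed block-by-block.

A has Jordan form
J =
  [0, 1, 0]
  [0, 0, 0]
  [0, 0, 0]
(up to reordering of blocks).

Per-block formulas:
  For a 1×1 block at λ = 0: exp(t · [0]) = [e^(0t)].
  For a 2×2 Jordan block J_2(0): exp(t · J_2(0)) = e^(0t)·(I + t·N), where N is the 2×2 nilpotent shift.

After assembling e^{tJ} and conjugating by P, we get:

e^{tA} =
  [1 - 6*t, -4*t, 0]
  [9*t, 6*t + 1, 0]
  [3*t, 2*t, 1]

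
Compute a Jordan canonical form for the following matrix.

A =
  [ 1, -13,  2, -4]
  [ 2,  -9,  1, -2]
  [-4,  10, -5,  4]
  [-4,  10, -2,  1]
J_3(-3) ⊕ J_1(-3)

The characteristic polynomial is
  det(x·I − A) = x^4 + 12*x^3 + 54*x^2 + 108*x + 81 = (x + 3)^4

Eigenvalues and multiplicities (the geometric multiplicity of λ is n − rank(A − λI), which equals the number of Jordan blocks for λ):
  λ = -3: algebraic multiplicity = 4, geometric multiplicity = 2

Determining the block sizes for each eigenvalue:
  λ = -3: with am = 4 and gm = 2, the partition is not yet determined (e.g. several partitions of 4 into 2 parts exist). Let N = A − (-3)·I. Computing rank(N^1) = 2, rank(N^2) = 1, rank(N^3) = 0; the number of blocks of size ≥ j is rank(N^{j−1}) − rank(N^j), giving [2, 1, 1]. So we have 1 block(s) of size 3, 1 block(s) of size 1 → block sizes [3, 1]

Assembling the blocks gives a Jordan form
J =
  [-3,  1,  0,  0]
  [ 0, -3,  1,  0]
  [ 0,  0, -3,  0]
  [ 0,  0,  0, -3]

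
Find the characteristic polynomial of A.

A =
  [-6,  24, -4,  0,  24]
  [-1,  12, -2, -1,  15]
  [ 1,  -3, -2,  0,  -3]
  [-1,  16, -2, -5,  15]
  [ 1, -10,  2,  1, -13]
x^5 + 14*x^4 + 64*x^3 + 64*x^2 - 256*x - 512

Expanding det(x·I − A) (e.g. by cofactor expansion or by noting that A is similar to its Jordan form J, which has the same characteristic polynomial as A) gives
  χ_A(x) = x^5 + 14*x^4 + 64*x^3 + 64*x^2 - 256*x - 512
which factors as (x - 2)*(x + 4)^4. The eigenvalues (with algebraic multiplicities) are λ = -4 with multiplicity 4, λ = 2 with multiplicity 1.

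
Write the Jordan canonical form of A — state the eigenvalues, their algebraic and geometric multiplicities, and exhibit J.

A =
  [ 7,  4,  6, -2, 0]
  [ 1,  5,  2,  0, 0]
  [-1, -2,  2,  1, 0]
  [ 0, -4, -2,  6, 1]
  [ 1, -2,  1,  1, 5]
J_3(5) ⊕ J_2(5)

The characteristic polynomial is
  det(x·I − A) = x^5 - 25*x^4 + 250*x^3 - 1250*x^2 + 3125*x - 3125 = (x - 5)^5

Eigenvalues and multiplicities (the geometric multiplicity of λ is n − rank(A − λI), which equals the number of Jordan blocks for λ):
  λ = 5: algebraic multiplicity = 5, geometric multiplicity = 2

Determining the block sizes for each eigenvalue:
  λ = 5: with am = 5 and gm = 2, the partition is not yet determined (e.g. several partitions of 5 into 2 parts exist). Let N = A − (5)·I. Computing rank(N^1) = 3, rank(N^2) = 1, rank(N^3) = 0; the number of blocks of size ≥ j is rank(N^{j−1}) − rank(N^j), giving [2, 2, 1]. So we have 1 block(s) of size 3, 1 block(s) of size 2 → block sizes [3, 2]

Assembling the blocks gives a Jordan form
J =
  [5, 1, 0, 0, 0]
  [0, 5, 1, 0, 0]
  [0, 0, 5, 0, 0]
  [0, 0, 0, 5, 1]
  [0, 0, 0, 0, 5]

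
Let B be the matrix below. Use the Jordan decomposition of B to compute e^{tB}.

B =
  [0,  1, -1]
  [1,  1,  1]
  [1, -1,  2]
e^{tB} =
  [t^2*exp(t)/2 - t*exp(t) + exp(t), t*exp(t), t^2*exp(t)/2 - t*exp(t)]
  [t*exp(t), exp(t), t*exp(t)]
  [-t^2*exp(t)/2 + t*exp(t), -t*exp(t), -t^2*exp(t)/2 + t*exp(t) + exp(t)]

Strategy: write B = P · J · P⁻¹ where J is a Jordan canonical form, so e^{tB} = P · e^{tJ} · P⁻¹, and e^{tJ} can be computed block-by-block.

B has Jordan form
J =
  [1, 1, 0]
  [0, 1, 1]
  [0, 0, 1]
(up to reordering of blocks).

Per-block formulas:
  For a 3×3 Jordan block J_3(1): exp(t · J_3(1)) = e^(1t)·(I + t·N + (t^2/2)·N^2), where N is the 3×3 nilpotent shift.

After assembling e^{tJ} and conjugating by P, we get:

e^{tB} =
  [t^2*exp(t)/2 - t*exp(t) + exp(t), t*exp(t), t^2*exp(t)/2 - t*exp(t)]
  [t*exp(t), exp(t), t*exp(t)]
  [-t^2*exp(t)/2 + t*exp(t), -t*exp(t), -t^2*exp(t)/2 + t*exp(t) + exp(t)]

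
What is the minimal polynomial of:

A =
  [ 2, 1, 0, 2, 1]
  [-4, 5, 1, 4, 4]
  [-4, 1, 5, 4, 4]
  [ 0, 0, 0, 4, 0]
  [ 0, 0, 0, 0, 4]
x^3 - 12*x^2 + 48*x - 64

The characteristic polynomial is χ_A(x) = (x - 4)^5, so the eigenvalues are known. The minimal polynomial is
  m_A(x) = Π_λ (x − λ)^{k_λ}
where k_λ is the size of the *largest* Jordan block for λ (equivalently, the smallest k with (A − λI)^k v = 0 for every generalised eigenvector v of λ).

  λ = 4: largest Jordan block has size 3, contributing (x − 4)^3

So m_A(x) = (x - 4)^3 = x^3 - 12*x^2 + 48*x - 64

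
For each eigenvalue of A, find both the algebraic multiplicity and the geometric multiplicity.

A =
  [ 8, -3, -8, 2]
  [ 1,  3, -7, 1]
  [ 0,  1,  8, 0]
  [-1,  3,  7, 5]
λ = 6: alg = 4, geom = 2

Step 1 — factor the characteristic polynomial to read off the algebraic multiplicities:
  χ_A(x) = (x - 6)^4

Step 2 — compute geometric multiplicities via the rank-nullity identity g(λ) = n − rank(A − λI):
  rank(A − (6)·I) = 2, so dim ker(A − (6)·I) = n − 2 = 2

Summary:
  λ = 6: algebraic multiplicity = 4, geometric multiplicity = 2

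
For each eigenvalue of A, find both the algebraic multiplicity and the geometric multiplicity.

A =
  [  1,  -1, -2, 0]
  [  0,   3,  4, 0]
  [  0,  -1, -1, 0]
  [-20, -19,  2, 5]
λ = 1: alg = 3, geom = 2; λ = 5: alg = 1, geom = 1

Step 1 — factor the characteristic polynomial to read off the algebraic multiplicities:
  χ_A(x) = (x - 5)*(x - 1)^3

Step 2 — compute geometric multiplicities via the rank-nullity identity g(λ) = n − rank(A − λI):
  rank(A − (1)·I) = 2, so dim ker(A − (1)·I) = n − 2 = 2
  rank(A − (5)·I) = 3, so dim ker(A − (5)·I) = n − 3 = 1

Summary:
  λ = 1: algebraic multiplicity = 3, geometric multiplicity = 2
  λ = 5: algebraic multiplicity = 1, geometric multiplicity = 1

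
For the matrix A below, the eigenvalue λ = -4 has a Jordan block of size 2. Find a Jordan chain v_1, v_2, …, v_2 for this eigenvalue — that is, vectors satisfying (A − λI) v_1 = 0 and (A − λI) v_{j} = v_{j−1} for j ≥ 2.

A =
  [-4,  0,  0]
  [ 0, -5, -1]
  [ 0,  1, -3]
A Jordan chain for λ = -4 of length 2:
v_1 = (0, -1, 1)ᵀ
v_2 = (0, 1, 0)ᵀ

Let N = A − (-4)·I. We want v_2 with N^2 v_2 = 0 but N^1 v_2 ≠ 0; then v_{j-1} := N · v_j for j = 2, …, 2.

Pick v_2 = (0, 1, 0)ᵀ.
Then v_1 = N · v_2 = (0, -1, 1)ᵀ.

Sanity check: (A − (-4)·I) v_1 = (0, 0, 0)ᵀ = 0. ✓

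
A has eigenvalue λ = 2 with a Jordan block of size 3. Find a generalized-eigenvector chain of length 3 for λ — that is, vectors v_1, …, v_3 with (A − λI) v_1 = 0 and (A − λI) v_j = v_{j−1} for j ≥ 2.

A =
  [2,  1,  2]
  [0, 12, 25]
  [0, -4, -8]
A Jordan chain for λ = 2 of length 3:
v_1 = (2, 0, 0)ᵀ
v_2 = (1, 10, -4)ᵀ
v_3 = (0, 1, 0)ᵀ

Let N = A − (2)·I. We want v_3 with N^3 v_3 = 0 but N^2 v_3 ≠ 0; then v_{j-1} := N · v_j for j = 3, …, 2.

Pick v_3 = (0, 1, 0)ᵀ.
Then v_2 = N · v_3 = (1, 10, -4)ᵀ.
Then v_1 = N · v_2 = (2, 0, 0)ᵀ.

Sanity check: (A − (2)·I) v_1 = (0, 0, 0)ᵀ = 0. ✓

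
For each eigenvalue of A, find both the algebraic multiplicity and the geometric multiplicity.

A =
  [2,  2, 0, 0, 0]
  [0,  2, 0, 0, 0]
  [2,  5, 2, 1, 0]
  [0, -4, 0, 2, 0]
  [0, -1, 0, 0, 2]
λ = 2: alg = 5, geom = 3

Step 1 — factor the characteristic polynomial to read off the algebraic multiplicities:
  χ_A(x) = (x - 2)^5

Step 2 — compute geometric multiplicities via the rank-nullity identity g(λ) = n − rank(A − λI):
  rank(A − (2)·I) = 2, so dim ker(A − (2)·I) = n − 2 = 3

Summary:
  λ = 2: algebraic multiplicity = 5, geometric multiplicity = 3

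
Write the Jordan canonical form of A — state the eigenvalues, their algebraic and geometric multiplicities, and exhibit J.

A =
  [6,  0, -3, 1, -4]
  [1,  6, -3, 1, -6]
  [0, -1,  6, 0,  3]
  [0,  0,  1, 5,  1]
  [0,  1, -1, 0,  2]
J_3(5) ⊕ J_2(5)

The characteristic polynomial is
  det(x·I − A) = x^5 - 25*x^4 + 250*x^3 - 1250*x^2 + 3125*x - 3125 = (x - 5)^5

Eigenvalues and multiplicities (the geometric multiplicity of λ is n − rank(A − λI), which equals the number of Jordan blocks for λ):
  λ = 5: algebraic multiplicity = 5, geometric multiplicity = 2

Determining the block sizes for each eigenvalue:
  λ = 5: with am = 5 and gm = 2, the partition is not yet determined (e.g. several partitions of 5 into 2 parts exist). Let N = A − (5)·I. Computing rank(N^1) = 3, rank(N^2) = 1, rank(N^3) = 0; the number of blocks of size ≥ j is rank(N^{j−1}) − rank(N^j), giving [2, 2, 1]. So we have 1 block(s) of size 3, 1 block(s) of size 2 → block sizes [3, 2]

Assembling the blocks gives a Jordan form
J =
  [5, 1, 0, 0, 0]
  [0, 5, 1, 0, 0]
  [0, 0, 5, 0, 0]
  [0, 0, 0, 5, 1]
  [0, 0, 0, 0, 5]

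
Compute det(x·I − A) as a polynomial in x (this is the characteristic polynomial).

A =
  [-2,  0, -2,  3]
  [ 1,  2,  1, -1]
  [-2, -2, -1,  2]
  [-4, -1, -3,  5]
x^4 - 4*x^3 + 6*x^2 - 4*x + 1

Expanding det(x·I − A) (e.g. by cofactor expansion or by noting that A is similar to its Jordan form J, which has the same characteristic polynomial as A) gives
  χ_A(x) = x^4 - 4*x^3 + 6*x^2 - 4*x + 1
which factors as (x - 1)^4. The eigenvalues (with algebraic multiplicities) are λ = 1 with multiplicity 4.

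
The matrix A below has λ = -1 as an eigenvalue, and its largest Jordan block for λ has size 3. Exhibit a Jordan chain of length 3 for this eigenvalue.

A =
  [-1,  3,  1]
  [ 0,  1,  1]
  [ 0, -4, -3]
A Jordan chain for λ = -1 of length 3:
v_1 = (2, 0, 0)ᵀ
v_2 = (3, 2, -4)ᵀ
v_3 = (0, 1, 0)ᵀ

Let N = A − (-1)·I. We want v_3 with N^3 v_3 = 0 but N^2 v_3 ≠ 0; then v_{j-1} := N · v_j for j = 3, …, 2.

Pick v_3 = (0, 1, 0)ᵀ.
Then v_2 = N · v_3 = (3, 2, -4)ᵀ.
Then v_1 = N · v_2 = (2, 0, 0)ᵀ.

Sanity check: (A − (-1)·I) v_1 = (0, 0, 0)ᵀ = 0. ✓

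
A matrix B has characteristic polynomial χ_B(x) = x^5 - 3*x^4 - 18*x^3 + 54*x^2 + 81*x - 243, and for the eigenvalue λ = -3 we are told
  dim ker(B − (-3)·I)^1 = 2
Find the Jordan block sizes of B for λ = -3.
Block sizes for λ = -3: [1, 1]

From the dimensions of kernels of powers, the number of Jordan blocks of size at least j is d_j − d_{j−1} where d_j = dim ker(N^j) (with d_0 = 0). Computing the differences gives [2].
The number of blocks of size exactly k is (#blocks of size ≥ k) − (#blocks of size ≥ k + 1), so the partition is: 2 block(s) of size 1.
In nonincreasing order the block sizes are [1, 1].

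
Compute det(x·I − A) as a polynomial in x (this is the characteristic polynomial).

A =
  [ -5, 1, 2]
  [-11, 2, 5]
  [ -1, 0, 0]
x^3 + 3*x^2 + 3*x + 1

Expanding det(x·I − A) (e.g. by cofactor expansion or by noting that A is similar to its Jordan form J, which has the same characteristic polynomial as A) gives
  χ_A(x) = x^3 + 3*x^2 + 3*x + 1
which factors as (x + 1)^3. The eigenvalues (with algebraic multiplicities) are λ = -1 with multiplicity 3.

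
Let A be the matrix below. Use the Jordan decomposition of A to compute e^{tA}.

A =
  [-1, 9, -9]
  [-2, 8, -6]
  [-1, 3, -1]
e^{tA} =
  [-3*t*exp(2*t) + exp(2*t), 9*t*exp(2*t), -9*t*exp(2*t)]
  [-2*t*exp(2*t), 6*t*exp(2*t) + exp(2*t), -6*t*exp(2*t)]
  [-t*exp(2*t), 3*t*exp(2*t), -3*t*exp(2*t) + exp(2*t)]

Strategy: write A = P · J · P⁻¹ where J is a Jordan canonical form, so e^{tA} = P · e^{tJ} · P⁻¹, and e^{tJ} can be computed block-by-block.

A has Jordan form
J =
  [2, 1, 0]
  [0, 2, 0]
  [0, 0, 2]
(up to reordering of blocks).

Per-block formulas:
  For a 1×1 block at λ = 2: exp(t · [2]) = [e^(2t)].
  For a 2×2 Jordan block J_2(2): exp(t · J_2(2)) = e^(2t)·(I + t·N), where N is the 2×2 nilpotent shift.

After assembling e^{tJ} and conjugating by P, we get:

e^{tA} =
  [-3*t*exp(2*t) + exp(2*t), 9*t*exp(2*t), -9*t*exp(2*t)]
  [-2*t*exp(2*t), 6*t*exp(2*t) + exp(2*t), -6*t*exp(2*t)]
  [-t*exp(2*t), 3*t*exp(2*t), -3*t*exp(2*t) + exp(2*t)]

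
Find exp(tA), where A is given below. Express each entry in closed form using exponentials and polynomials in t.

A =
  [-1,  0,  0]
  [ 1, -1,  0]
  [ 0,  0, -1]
e^{tA} =
  [exp(-t), 0, 0]
  [t*exp(-t), exp(-t), 0]
  [0, 0, exp(-t)]

Strategy: write A = P · J · P⁻¹ where J is a Jordan canonical form, so e^{tA} = P · e^{tJ} · P⁻¹, and e^{tJ} can be computed block-by-block.

A has Jordan form
J =
  [-1,  1,  0]
  [ 0, -1,  0]
  [ 0,  0, -1]
(up to reordering of blocks).

Per-block formulas:
  For a 2×2 Jordan block J_2(-1): exp(t · J_2(-1)) = e^(-1t)·(I + t·N), where N is the 2×2 nilpotent shift.
  For a 1×1 block at λ = -1: exp(t · [-1]) = [e^(-1t)].

After assembling e^{tJ} and conjugating by P, we get:

e^{tA} =
  [exp(-t), 0, 0]
  [t*exp(-t), exp(-t), 0]
  [0, 0, exp(-t)]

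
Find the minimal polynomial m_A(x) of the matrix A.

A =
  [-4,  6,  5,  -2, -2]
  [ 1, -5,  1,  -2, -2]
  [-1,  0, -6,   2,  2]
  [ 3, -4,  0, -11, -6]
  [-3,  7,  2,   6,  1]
x^3 + 15*x^2 + 75*x + 125

The characteristic polynomial is χ_A(x) = (x + 5)^5, so the eigenvalues are known. The minimal polynomial is
  m_A(x) = Π_λ (x − λ)^{k_λ}
where k_λ is the size of the *largest* Jordan block for λ (equivalently, the smallest k with (A − λI)^k v = 0 for every generalised eigenvector v of λ).

  λ = -5: largest Jordan block has size 3, contributing (x + 5)^3

So m_A(x) = (x + 5)^3 = x^3 + 15*x^2 + 75*x + 125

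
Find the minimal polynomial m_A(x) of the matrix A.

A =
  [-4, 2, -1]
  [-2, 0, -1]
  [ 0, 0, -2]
x^2 + 4*x + 4

The characteristic polynomial is χ_A(x) = (x + 2)^3, so the eigenvalues are known. The minimal polynomial is
  m_A(x) = Π_λ (x − λ)^{k_λ}
where k_λ is the size of the *largest* Jordan block for λ (equivalently, the smallest k with (A − λI)^k v = 0 for every generalised eigenvector v of λ).

  λ = -2: largest Jordan block has size 2, contributing (x + 2)^2

So m_A(x) = (x + 2)^2 = x^2 + 4*x + 4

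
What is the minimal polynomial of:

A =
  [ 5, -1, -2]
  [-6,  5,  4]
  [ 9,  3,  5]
x^3 - 15*x^2 + 75*x - 125

The characteristic polynomial is χ_A(x) = (x - 5)^3, so the eigenvalues are known. The minimal polynomial is
  m_A(x) = Π_λ (x − λ)^{k_λ}
where k_λ is the size of the *largest* Jordan block for λ (equivalently, the smallest k with (A − λI)^k v = 0 for every generalised eigenvector v of λ).

  λ = 5: largest Jordan block has size 3, contributing (x − 5)^3

So m_A(x) = (x - 5)^3 = x^3 - 15*x^2 + 75*x - 125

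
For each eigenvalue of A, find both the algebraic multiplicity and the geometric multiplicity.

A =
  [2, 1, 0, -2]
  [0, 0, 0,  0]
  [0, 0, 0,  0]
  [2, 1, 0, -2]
λ = 0: alg = 4, geom = 3

Step 1 — factor the characteristic polynomial to read off the algebraic multiplicities:
  χ_A(x) = x^4

Step 2 — compute geometric multiplicities via the rank-nullity identity g(λ) = n − rank(A − λI):
  rank(A − (0)·I) = 1, so dim ker(A − (0)·I) = n − 1 = 3

Summary:
  λ = 0: algebraic multiplicity = 4, geometric multiplicity = 3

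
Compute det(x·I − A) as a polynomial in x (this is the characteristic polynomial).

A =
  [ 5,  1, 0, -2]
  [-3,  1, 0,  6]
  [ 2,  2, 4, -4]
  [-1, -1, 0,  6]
x^4 - 16*x^3 + 96*x^2 - 256*x + 256

Expanding det(x·I − A) (e.g. by cofactor expansion or by noting that A is similar to its Jordan form J, which has the same characteristic polynomial as A) gives
  χ_A(x) = x^4 - 16*x^3 + 96*x^2 - 256*x + 256
which factors as (x - 4)^4. The eigenvalues (with algebraic multiplicities) are λ = 4 with multiplicity 4.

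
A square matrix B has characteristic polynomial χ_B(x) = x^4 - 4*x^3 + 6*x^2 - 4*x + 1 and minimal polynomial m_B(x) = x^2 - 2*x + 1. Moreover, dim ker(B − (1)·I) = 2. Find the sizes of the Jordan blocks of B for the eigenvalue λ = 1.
Block sizes for λ = 1: [2, 2]

Step 1 — from the characteristic polynomial, algebraic multiplicity of λ = 1 is 4. From dim ker(B − (1)·I) = 2, there are exactly 2 Jordan blocks for λ = 1.
Step 2 — from the minimal polynomial, the factor (x − 1)^2 tells us the largest block for λ = 1 has size 2.
Step 3 — with total size 4, 2 blocks, and largest block 2, the block sizes (in nonincreasing order) are [2, 2].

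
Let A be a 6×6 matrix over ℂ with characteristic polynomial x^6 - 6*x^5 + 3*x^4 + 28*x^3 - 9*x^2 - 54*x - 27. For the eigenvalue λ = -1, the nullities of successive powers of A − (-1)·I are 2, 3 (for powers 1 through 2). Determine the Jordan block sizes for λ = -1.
Block sizes for λ = -1: [2, 1]

From the dimensions of kernels of powers, the number of Jordan blocks of size at least j is d_j − d_{j−1} where d_j = dim ker(N^j) (with d_0 = 0). Computing the differences gives [2, 1].
The number of blocks of size exactly k is (#blocks of size ≥ k) − (#blocks of size ≥ k + 1), so the partition is: 1 block(s) of size 1, 1 block(s) of size 2.
In nonincreasing order the block sizes are [2, 1].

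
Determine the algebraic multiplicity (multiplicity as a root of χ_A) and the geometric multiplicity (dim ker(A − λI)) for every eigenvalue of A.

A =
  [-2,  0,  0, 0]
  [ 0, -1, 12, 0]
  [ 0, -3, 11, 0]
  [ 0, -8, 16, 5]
λ = -2: alg = 1, geom = 1; λ = 5: alg = 3, geom = 2

Step 1 — factor the characteristic polynomial to read off the algebraic multiplicities:
  χ_A(x) = (x - 5)^3*(x + 2)

Step 2 — compute geometric multiplicities via the rank-nullity identity g(λ) = n − rank(A − λI):
  rank(A − (-2)·I) = 3, so dim ker(A − (-2)·I) = n − 3 = 1
  rank(A − (5)·I) = 2, so dim ker(A − (5)·I) = n − 2 = 2

Summary:
  λ = -2: algebraic multiplicity = 1, geometric multiplicity = 1
  λ = 5: algebraic multiplicity = 3, geometric multiplicity = 2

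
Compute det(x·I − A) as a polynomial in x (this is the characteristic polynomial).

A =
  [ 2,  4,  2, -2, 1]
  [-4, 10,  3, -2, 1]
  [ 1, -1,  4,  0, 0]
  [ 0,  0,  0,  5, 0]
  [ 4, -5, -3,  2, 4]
x^5 - 25*x^4 + 250*x^3 - 1250*x^2 + 3125*x - 3125

Expanding det(x·I − A) (e.g. by cofactor expansion or by noting that A is similar to its Jordan form J, which has the same characteristic polynomial as A) gives
  χ_A(x) = x^5 - 25*x^4 + 250*x^3 - 1250*x^2 + 3125*x - 3125
which factors as (x - 5)^5. The eigenvalues (with algebraic multiplicities) are λ = 5 with multiplicity 5.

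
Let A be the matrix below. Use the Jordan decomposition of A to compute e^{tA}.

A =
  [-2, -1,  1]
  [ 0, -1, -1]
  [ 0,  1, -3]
e^{tA} =
  [exp(-2*t), -t*exp(-2*t), t*exp(-2*t)]
  [0, t*exp(-2*t) + exp(-2*t), -t*exp(-2*t)]
  [0, t*exp(-2*t), -t*exp(-2*t) + exp(-2*t)]

Strategy: write A = P · J · P⁻¹ where J is a Jordan canonical form, so e^{tA} = P · e^{tJ} · P⁻¹, and e^{tJ} can be computed block-by-block.

A has Jordan form
J =
  [-2,  1,  0]
  [ 0, -2,  0]
  [ 0,  0, -2]
(up to reordering of blocks).

Per-block formulas:
  For a 2×2 Jordan block J_2(-2): exp(t · J_2(-2)) = e^(-2t)·(I + t·N), where N is the 2×2 nilpotent shift.
  For a 1×1 block at λ = -2: exp(t · [-2]) = [e^(-2t)].

After assembling e^{tJ} and conjugating by P, we get:

e^{tA} =
  [exp(-2*t), -t*exp(-2*t), t*exp(-2*t)]
  [0, t*exp(-2*t) + exp(-2*t), -t*exp(-2*t)]
  [0, t*exp(-2*t), -t*exp(-2*t) + exp(-2*t)]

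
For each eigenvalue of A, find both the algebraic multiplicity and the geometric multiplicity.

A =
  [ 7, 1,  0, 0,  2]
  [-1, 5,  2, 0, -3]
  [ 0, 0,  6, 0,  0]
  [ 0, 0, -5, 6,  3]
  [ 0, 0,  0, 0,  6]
λ = 6: alg = 5, geom = 2

Step 1 — factor the characteristic polynomial to read off the algebraic multiplicities:
  χ_A(x) = (x - 6)^5

Step 2 — compute geometric multiplicities via the rank-nullity identity g(λ) = n − rank(A − λI):
  rank(A − (6)·I) = 3, so dim ker(A − (6)·I) = n − 3 = 2

Summary:
  λ = 6: algebraic multiplicity = 5, geometric multiplicity = 2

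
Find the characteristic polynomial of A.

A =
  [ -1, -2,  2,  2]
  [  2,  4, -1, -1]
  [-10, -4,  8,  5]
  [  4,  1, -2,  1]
x^4 - 12*x^3 + 54*x^2 - 108*x + 81

Expanding det(x·I − A) (e.g. by cofactor expansion or by noting that A is similar to its Jordan form J, which has the same characteristic polynomial as A) gives
  χ_A(x) = x^4 - 12*x^3 + 54*x^2 - 108*x + 81
which factors as (x - 3)^4. The eigenvalues (with algebraic multiplicities) are λ = 3 with multiplicity 4.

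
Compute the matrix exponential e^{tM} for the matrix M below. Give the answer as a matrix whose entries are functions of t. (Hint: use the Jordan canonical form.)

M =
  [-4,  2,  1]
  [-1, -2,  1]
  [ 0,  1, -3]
e^{tM} =
  [-t^2*exp(-3*t)/2 - t*exp(-3*t) + exp(-3*t), t^2*exp(-3*t)/2 + 2*t*exp(-3*t), t^2*exp(-3*t)/2 + t*exp(-3*t)]
  [-t*exp(-3*t), t*exp(-3*t) + exp(-3*t), t*exp(-3*t)]
  [-t^2*exp(-3*t)/2, t^2*exp(-3*t)/2 + t*exp(-3*t), t^2*exp(-3*t)/2 + exp(-3*t)]

Strategy: write M = P · J · P⁻¹ where J is a Jordan canonical form, so e^{tM} = P · e^{tJ} · P⁻¹, and e^{tJ} can be computed block-by-block.

M has Jordan form
J =
  [-3,  1,  0]
  [ 0, -3,  1]
  [ 0,  0, -3]
(up to reordering of blocks).

Per-block formulas:
  For a 3×3 Jordan block J_3(-3): exp(t · J_3(-3)) = e^(-3t)·(I + t·N + (t^2/2)·N^2), where N is the 3×3 nilpotent shift.

After assembling e^{tJ} and conjugating by P, we get:

e^{tM} =
  [-t^2*exp(-3*t)/2 - t*exp(-3*t) + exp(-3*t), t^2*exp(-3*t)/2 + 2*t*exp(-3*t), t^2*exp(-3*t)/2 + t*exp(-3*t)]
  [-t*exp(-3*t), t*exp(-3*t) + exp(-3*t), t*exp(-3*t)]
  [-t^2*exp(-3*t)/2, t^2*exp(-3*t)/2 + t*exp(-3*t), t^2*exp(-3*t)/2 + exp(-3*t)]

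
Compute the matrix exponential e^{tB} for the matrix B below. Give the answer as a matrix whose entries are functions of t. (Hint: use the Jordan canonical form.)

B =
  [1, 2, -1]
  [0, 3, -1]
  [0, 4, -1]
e^{tB} =
  [exp(t), 2*t*exp(t), -t*exp(t)]
  [0, 2*t*exp(t) + exp(t), -t*exp(t)]
  [0, 4*t*exp(t), -2*t*exp(t) + exp(t)]

Strategy: write B = P · J · P⁻¹ where J is a Jordan canonical form, so e^{tB} = P · e^{tJ} · P⁻¹, and e^{tJ} can be computed block-by-block.

B has Jordan form
J =
  [1, 1, 0]
  [0, 1, 0]
  [0, 0, 1]
(up to reordering of blocks).

Per-block formulas:
  For a 2×2 Jordan block J_2(1): exp(t · J_2(1)) = e^(1t)·(I + t·N), where N is the 2×2 nilpotent shift.
  For a 1×1 block at λ = 1: exp(t · [1]) = [e^(1t)].

After assembling e^{tJ} and conjugating by P, we get:

e^{tB} =
  [exp(t), 2*t*exp(t), -t*exp(t)]
  [0, 2*t*exp(t) + exp(t), -t*exp(t)]
  [0, 4*t*exp(t), -2*t*exp(t) + exp(t)]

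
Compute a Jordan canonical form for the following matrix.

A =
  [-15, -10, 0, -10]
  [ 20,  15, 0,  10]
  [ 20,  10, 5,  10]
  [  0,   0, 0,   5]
J_1(-5) ⊕ J_1(5) ⊕ J_1(5) ⊕ J_1(5)

The characteristic polynomial is
  det(x·I − A) = x^4 - 10*x^3 + 250*x - 625 = (x - 5)^3*(x + 5)

Eigenvalues and multiplicities (the geometric multiplicity of λ is n − rank(A − λI), which equals the number of Jordan blocks for λ):
  λ = -5: algebraic multiplicity = 1, geometric multiplicity = 1
  λ = 5: algebraic multiplicity = 3, geometric multiplicity = 3

Determining the block sizes for each eigenvalue:
  λ = -5: one block (gm = 1), so the single block has size am = 1 → block sizes [1]
  λ = 5: gm = am = 3, so every block has size 1 → block sizes [1, 1, 1]

Assembling the blocks gives a Jordan form
J =
  [-5, 0, 0, 0]
  [ 0, 5, 0, 0]
  [ 0, 0, 5, 0]
  [ 0, 0, 0, 5]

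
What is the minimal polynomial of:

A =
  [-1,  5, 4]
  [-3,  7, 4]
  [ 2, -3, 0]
x^3 - 6*x^2 + 12*x - 8

The characteristic polynomial is χ_A(x) = (x - 2)^3, so the eigenvalues are known. The minimal polynomial is
  m_A(x) = Π_λ (x − λ)^{k_λ}
where k_λ is the size of the *largest* Jordan block for λ (equivalently, the smallest k with (A − λI)^k v = 0 for every generalised eigenvector v of λ).

  λ = 2: largest Jordan block has size 3, contributing (x − 2)^3

So m_A(x) = (x - 2)^3 = x^3 - 6*x^2 + 12*x - 8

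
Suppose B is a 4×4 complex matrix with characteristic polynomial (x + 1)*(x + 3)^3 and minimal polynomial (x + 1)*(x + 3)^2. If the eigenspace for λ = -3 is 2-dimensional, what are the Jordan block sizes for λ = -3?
Block sizes for λ = -3: [2, 1]

Step 1 — from the characteristic polynomial, algebraic multiplicity of λ = -3 is 3. From dim ker(B − (-3)·I) = 2, there are exactly 2 Jordan blocks for λ = -3.
Step 2 — from the minimal polynomial, the factor (x + 3)^2 tells us the largest block for λ = -3 has size 2.
Step 3 — with total size 3, 2 blocks, and largest block 2, the block sizes (in nonincreasing order) are [2, 1].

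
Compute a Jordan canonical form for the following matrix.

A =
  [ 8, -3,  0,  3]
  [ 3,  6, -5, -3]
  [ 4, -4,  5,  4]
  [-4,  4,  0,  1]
J_3(5) ⊕ J_1(5)

The characteristic polynomial is
  det(x·I − A) = x^4 - 20*x^3 + 150*x^2 - 500*x + 625 = (x - 5)^4

Eigenvalues and multiplicities (the geometric multiplicity of λ is n − rank(A − λI), which equals the number of Jordan blocks for λ):
  λ = 5: algebraic multiplicity = 4, geometric multiplicity = 2

Determining the block sizes for each eigenvalue:
  λ = 5: with am = 4 and gm = 2, the partition is not yet determined (e.g. several partitions of 4 into 2 parts exist). Let N = A − (5)·I. Computing rank(N^1) = 2, rank(N^2) = 1, rank(N^3) = 0; the number of blocks of size ≥ j is rank(N^{j−1}) − rank(N^j), giving [2, 1, 1]. So we have 1 block(s) of size 3, 1 block(s) of size 1 → block sizes [3, 1]

Assembling the blocks gives a Jordan form
J =
  [5, 1, 0, 0]
  [0, 5, 1, 0]
  [0, 0, 5, 0]
  [0, 0, 0, 5]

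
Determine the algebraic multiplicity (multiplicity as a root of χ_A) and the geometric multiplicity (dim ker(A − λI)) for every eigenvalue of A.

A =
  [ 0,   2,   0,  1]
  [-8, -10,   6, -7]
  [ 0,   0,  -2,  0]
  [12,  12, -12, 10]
λ = -2: alg = 3, geom = 2; λ = 4: alg = 1, geom = 1

Step 1 — factor the characteristic polynomial to read off the algebraic multiplicities:
  χ_A(x) = (x - 4)*(x + 2)^3

Step 2 — compute geometric multiplicities via the rank-nullity identity g(λ) = n − rank(A − λI):
  rank(A − (-2)·I) = 2, so dim ker(A − (-2)·I) = n − 2 = 2
  rank(A − (4)·I) = 3, so dim ker(A − (4)·I) = n − 3 = 1

Summary:
  λ = -2: algebraic multiplicity = 3, geometric multiplicity = 2
  λ = 4: algebraic multiplicity = 1, geometric multiplicity = 1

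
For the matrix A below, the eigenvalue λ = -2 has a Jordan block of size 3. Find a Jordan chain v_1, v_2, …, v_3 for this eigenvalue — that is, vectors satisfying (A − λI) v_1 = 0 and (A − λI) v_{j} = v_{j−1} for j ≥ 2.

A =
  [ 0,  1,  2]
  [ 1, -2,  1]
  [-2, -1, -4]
A Jordan chain for λ = -2 of length 3:
v_1 = (1, 0, -1)ᵀ
v_2 = (2, 1, -2)ᵀ
v_3 = (1, 0, 0)ᵀ

Let N = A − (-2)·I. We want v_3 with N^3 v_3 = 0 but N^2 v_3 ≠ 0; then v_{j-1} := N · v_j for j = 3, …, 2.

Pick v_3 = (1, 0, 0)ᵀ.
Then v_2 = N · v_3 = (2, 1, -2)ᵀ.
Then v_1 = N · v_2 = (1, 0, -1)ᵀ.

Sanity check: (A − (-2)·I) v_1 = (0, 0, 0)ᵀ = 0. ✓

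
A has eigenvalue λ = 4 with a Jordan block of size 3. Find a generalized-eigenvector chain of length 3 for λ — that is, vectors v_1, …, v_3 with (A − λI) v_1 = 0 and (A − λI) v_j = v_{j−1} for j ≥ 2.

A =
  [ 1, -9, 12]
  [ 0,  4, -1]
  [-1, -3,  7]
A Jordan chain for λ = 4 of length 3:
v_1 = (-3, 1, 0)ᵀ
v_2 = (-3, 0, -1)ᵀ
v_3 = (1, 0, 0)ᵀ

Let N = A − (4)·I. We want v_3 with N^3 v_3 = 0 but N^2 v_3 ≠ 0; then v_{j-1} := N · v_j for j = 3, …, 2.

Pick v_3 = (1, 0, 0)ᵀ.
Then v_2 = N · v_3 = (-3, 0, -1)ᵀ.
Then v_1 = N · v_2 = (-3, 1, 0)ᵀ.

Sanity check: (A − (4)·I) v_1 = (0, 0, 0)ᵀ = 0. ✓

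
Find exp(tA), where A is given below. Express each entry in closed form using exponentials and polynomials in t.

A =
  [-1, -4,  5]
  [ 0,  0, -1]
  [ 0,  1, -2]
e^{tA} =
  [exp(-t), t^2*exp(-t)/2 - 4*t*exp(-t), -t^2*exp(-t)/2 + 5*t*exp(-t)]
  [0, t*exp(-t) + exp(-t), -t*exp(-t)]
  [0, t*exp(-t), -t*exp(-t) + exp(-t)]

Strategy: write A = P · J · P⁻¹ where J is a Jordan canonical form, so e^{tA} = P · e^{tJ} · P⁻¹, and e^{tJ} can be computed block-by-block.

A has Jordan form
J =
  [-1,  1,  0]
  [ 0, -1,  1]
  [ 0,  0, -1]
(up to reordering of blocks).

Per-block formulas:
  For a 3×3 Jordan block J_3(-1): exp(t · J_3(-1)) = e^(-1t)·(I + t·N + (t^2/2)·N^2), where N is the 3×3 nilpotent shift.

After assembling e^{tJ} and conjugating by P, we get:

e^{tA} =
  [exp(-t), t^2*exp(-t)/2 - 4*t*exp(-t), -t^2*exp(-t)/2 + 5*t*exp(-t)]
  [0, t*exp(-t) + exp(-t), -t*exp(-t)]
  [0, t*exp(-t), -t*exp(-t) + exp(-t)]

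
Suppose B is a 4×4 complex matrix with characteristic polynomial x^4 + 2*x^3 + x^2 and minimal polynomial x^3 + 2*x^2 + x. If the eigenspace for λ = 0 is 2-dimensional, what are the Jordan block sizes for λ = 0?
Block sizes for λ = 0: [1, 1]

Step 1 — from the characteristic polynomial, algebraic multiplicity of λ = 0 is 2. From dim ker(B − (0)·I) = 2, there are exactly 2 Jordan blocks for λ = 0.
Step 2 — from the minimal polynomial, the factor (x − 0) tells us the largest block for λ = 0 has size 1.
Step 3 — with total size 2, 2 blocks, and largest block 1, the block sizes (in nonincreasing order) are [1, 1].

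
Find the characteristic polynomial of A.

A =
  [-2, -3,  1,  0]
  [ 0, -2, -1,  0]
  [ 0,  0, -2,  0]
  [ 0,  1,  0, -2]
x^4 + 8*x^3 + 24*x^2 + 32*x + 16

Expanding det(x·I − A) (e.g. by cofactor expansion or by noting that A is similar to its Jordan form J, which has the same characteristic polynomial as A) gives
  χ_A(x) = x^4 + 8*x^3 + 24*x^2 + 32*x + 16
which factors as (x + 2)^4. The eigenvalues (with algebraic multiplicities) are λ = -2 with multiplicity 4.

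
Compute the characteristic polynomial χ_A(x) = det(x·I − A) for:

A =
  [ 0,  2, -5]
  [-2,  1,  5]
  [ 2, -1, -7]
x^3 + 6*x^2 + 12*x + 8

Expanding det(x·I − A) (e.g. by cofactor expansion or by noting that A is similar to its Jordan form J, which has the same characteristic polynomial as A) gives
  χ_A(x) = x^3 + 6*x^2 + 12*x + 8
which factors as (x + 2)^3. The eigenvalues (with algebraic multiplicities) are λ = -2 with multiplicity 3.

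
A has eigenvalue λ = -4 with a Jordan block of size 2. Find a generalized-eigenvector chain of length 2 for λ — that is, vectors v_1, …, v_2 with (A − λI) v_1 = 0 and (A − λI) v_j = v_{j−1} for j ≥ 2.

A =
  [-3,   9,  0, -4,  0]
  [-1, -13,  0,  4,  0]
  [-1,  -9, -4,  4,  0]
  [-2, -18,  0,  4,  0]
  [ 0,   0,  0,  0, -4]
A Jordan chain for λ = -4 of length 2:
v_1 = (1, -1, -1, -2, 0)ᵀ
v_2 = (1, 0, 0, 0, 0)ᵀ

Let N = A − (-4)·I. We want v_2 with N^2 v_2 = 0 but N^1 v_2 ≠ 0; then v_{j-1} := N · v_j for j = 2, …, 2.

Pick v_2 = (1, 0, 0, 0, 0)ᵀ.
Then v_1 = N · v_2 = (1, -1, -1, -2, 0)ᵀ.

Sanity check: (A − (-4)·I) v_1 = (0, 0, 0, 0, 0)ᵀ = 0. ✓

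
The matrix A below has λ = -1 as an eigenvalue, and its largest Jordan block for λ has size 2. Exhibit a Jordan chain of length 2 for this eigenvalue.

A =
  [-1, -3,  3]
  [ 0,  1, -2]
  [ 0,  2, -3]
A Jordan chain for λ = -1 of length 2:
v_1 = (-3, 2, 2)ᵀ
v_2 = (0, 1, 0)ᵀ

Let N = A − (-1)·I. We want v_2 with N^2 v_2 = 0 but N^1 v_2 ≠ 0; then v_{j-1} := N · v_j for j = 2, …, 2.

Pick v_2 = (0, 1, 0)ᵀ.
Then v_1 = N · v_2 = (-3, 2, 2)ᵀ.

Sanity check: (A − (-1)·I) v_1 = (0, 0, 0)ᵀ = 0. ✓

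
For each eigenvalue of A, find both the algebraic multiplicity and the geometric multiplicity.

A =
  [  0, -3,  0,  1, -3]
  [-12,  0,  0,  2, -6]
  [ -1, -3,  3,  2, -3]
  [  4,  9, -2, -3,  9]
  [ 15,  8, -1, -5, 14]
λ = 2: alg = 4, geom = 2; λ = 6: alg = 1, geom = 1

Step 1 — factor the characteristic polynomial to read off the algebraic multiplicities:
  χ_A(x) = (x - 6)*(x - 2)^4

Step 2 — compute geometric multiplicities via the rank-nullity identity g(λ) = n − rank(A − λI):
  rank(A − (2)·I) = 3, so dim ker(A − (2)·I) = n − 3 = 2
  rank(A − (6)·I) = 4, so dim ker(A − (6)·I) = n − 4 = 1

Summary:
  λ = 2: algebraic multiplicity = 4, geometric multiplicity = 2
  λ = 6: algebraic multiplicity = 1, geometric multiplicity = 1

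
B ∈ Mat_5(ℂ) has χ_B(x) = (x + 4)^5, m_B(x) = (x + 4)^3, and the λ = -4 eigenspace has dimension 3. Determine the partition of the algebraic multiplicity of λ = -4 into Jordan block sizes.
Block sizes for λ = -4: [3, 1, 1]

Step 1 — from the characteristic polynomial, algebraic multiplicity of λ = -4 is 5. From dim ker(B − (-4)·I) = 3, there are exactly 3 Jordan blocks for λ = -4.
Step 2 — from the minimal polynomial, the factor (x + 4)^3 tells us the largest block for λ = -4 has size 3.
Step 3 — with total size 5, 3 blocks, and largest block 3, the block sizes (in nonincreasing order) are [3, 1, 1].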